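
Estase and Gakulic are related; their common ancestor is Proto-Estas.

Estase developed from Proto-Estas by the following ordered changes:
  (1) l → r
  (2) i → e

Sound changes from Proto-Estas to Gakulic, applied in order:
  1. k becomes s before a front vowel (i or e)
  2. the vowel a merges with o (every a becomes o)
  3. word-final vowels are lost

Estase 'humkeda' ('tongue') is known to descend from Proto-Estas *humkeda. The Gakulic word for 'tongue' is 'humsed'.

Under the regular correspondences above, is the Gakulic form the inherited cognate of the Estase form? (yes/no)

Derive the expected Gakulic reflex of *humkeda:
Gakulic: start from *humkeda.
  rule 1 (palatalisation): humkeda → humseda
  rule 2 (vowel merger): humseda → humsedo
  rule 3 (apocope): humsedo → humsed
  ⇒ Gakulic humsed
Gakulic 'humsed' matches the regular reflex exactly, so the pair is cognate.

yes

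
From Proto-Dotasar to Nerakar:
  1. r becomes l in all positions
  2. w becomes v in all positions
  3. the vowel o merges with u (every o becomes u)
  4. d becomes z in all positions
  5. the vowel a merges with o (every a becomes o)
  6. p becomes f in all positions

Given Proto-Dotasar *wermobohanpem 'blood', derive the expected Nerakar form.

velmubuhonfem

Nerakar: *wermobohanpem
  wermobohanpem → welmobohanpem   [unconditioned shift]
  welmobohanpem → velmobohanpem   [unconditioned shift]
  velmobohanpem → velmubuhanpem   [vowel merger]
  velmubuhanpem (rule 4 does not apply)
  velmubuhanpem → velmubuhonpem   [vowel merger]
  velmubuhonpem → velmubuhonfem   [unconditioned shift]
  giving Nerakar velmubuhonfem.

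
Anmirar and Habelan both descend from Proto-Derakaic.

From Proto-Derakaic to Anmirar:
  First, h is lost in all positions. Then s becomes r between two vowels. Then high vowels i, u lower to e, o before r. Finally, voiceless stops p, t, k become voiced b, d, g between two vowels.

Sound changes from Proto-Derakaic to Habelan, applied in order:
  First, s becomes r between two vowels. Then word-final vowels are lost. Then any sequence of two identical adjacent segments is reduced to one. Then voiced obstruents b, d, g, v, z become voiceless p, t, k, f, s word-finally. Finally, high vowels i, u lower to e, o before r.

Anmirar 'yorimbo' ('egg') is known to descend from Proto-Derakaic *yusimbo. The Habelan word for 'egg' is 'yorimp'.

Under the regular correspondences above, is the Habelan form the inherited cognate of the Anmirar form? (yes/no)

yes

Derive the expected Habelan reflex of *yusimbo:
Habelan: *yusimbo > yurimbo > yurimb > yurimp > yorimp  (by rhotacism, apocope, final devoicing, pre-rhotic lowering)
Habelan 'yorimp' matches the regular reflex exactly, so the pair is cognate.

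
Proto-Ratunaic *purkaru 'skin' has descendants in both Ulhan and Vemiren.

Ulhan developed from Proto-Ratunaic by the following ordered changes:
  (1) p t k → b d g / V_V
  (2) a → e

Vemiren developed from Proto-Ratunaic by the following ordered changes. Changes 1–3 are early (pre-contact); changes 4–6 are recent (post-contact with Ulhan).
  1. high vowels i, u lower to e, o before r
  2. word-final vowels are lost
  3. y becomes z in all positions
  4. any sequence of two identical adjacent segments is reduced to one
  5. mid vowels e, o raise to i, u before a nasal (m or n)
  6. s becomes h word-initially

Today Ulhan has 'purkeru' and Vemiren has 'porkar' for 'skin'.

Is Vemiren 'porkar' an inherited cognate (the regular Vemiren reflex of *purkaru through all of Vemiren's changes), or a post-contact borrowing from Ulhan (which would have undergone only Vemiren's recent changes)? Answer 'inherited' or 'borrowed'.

inherited

If inherited, *purkaru would pass through all of Vemiren's changes:
Vemiren: *purkaru > porkaru > porkar  (by pre-rhotic lowering, apocope)
If borrowed from Ulhan 'purkeru' after the early changes, it would undergo only the recent ones:
  rule 4 (degemination): no change (purkeru)
  rule 5 (pre-nasal raising): no change (purkeru)
  rule 6 (debuccalisation): no change (purkeru)
  ⇒ as a loan: purkeru
Vemiren 'porkar' matches the inherited outcome exactly, so it is an inherited cognate, not a loan.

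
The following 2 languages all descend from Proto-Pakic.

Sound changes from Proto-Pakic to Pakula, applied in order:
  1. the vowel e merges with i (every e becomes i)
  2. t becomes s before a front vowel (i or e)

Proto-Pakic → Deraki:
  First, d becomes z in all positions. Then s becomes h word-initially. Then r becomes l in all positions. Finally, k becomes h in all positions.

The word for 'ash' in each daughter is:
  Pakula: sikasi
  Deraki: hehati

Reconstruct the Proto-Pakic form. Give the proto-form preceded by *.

*sekati

Position 2: Pakula has i, Deraki has e. Deraki preserves e here (none of its changes turn any other segment into e), so the proto-segment is *e.
Position 1: Pakula has s, Deraki has h. Taking the neighbouring segments as reconstructed: Pakula s could go back to *t or *s; Deraki h could go back to *k or *s or *h — the one source consistent with every daughter is *s.
Position 3: Pakula has k, Deraki has h. Pakula preserves k here (none of its changes turn any other segment into k), so the proto-segment is *k.
Continuing position by position gives *sekati; check it forward:
Pakula: *sekati
  sekati → sikati   [vowel merger]
  sikati → sikasi   [palatalisation]
  giving Pakula sikasi.
Deraki: start from *sekati.
  rule 1: no change — sekati
  rule 2 (debuccalisation): sekati → hekati
  rule 3: no change — hekati
  rule 4 (unconditioned shift): hekati → hehati
  ⇒ Deraki hehati
Only *sekati yields all of Pakula sikasi, Deraki hehati.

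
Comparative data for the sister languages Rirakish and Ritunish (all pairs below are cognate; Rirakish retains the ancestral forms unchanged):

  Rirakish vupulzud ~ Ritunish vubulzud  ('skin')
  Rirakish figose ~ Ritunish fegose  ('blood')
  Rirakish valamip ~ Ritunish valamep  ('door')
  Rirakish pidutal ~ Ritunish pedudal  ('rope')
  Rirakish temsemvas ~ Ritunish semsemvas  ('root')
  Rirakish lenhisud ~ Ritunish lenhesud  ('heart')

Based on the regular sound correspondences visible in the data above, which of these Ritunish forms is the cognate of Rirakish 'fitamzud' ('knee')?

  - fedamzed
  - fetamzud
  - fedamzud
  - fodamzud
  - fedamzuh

figose ~ fegose, pidutal ~ pedudal — Rirakish i corresponds to Ritunish e after a consonant, before a consonant other than r, m, n, p, b, f, v.
pidutal ~ pedudal — Rirakish t corresponds to Ritunish d between vowels (before a back vowel).
Applying these to Rirakish 'fitamzud':
  fitamzud → fetamzud   (i→e after a consonant, before a consonant other than r, m, n, p, b, f, v)
  fetamzud → fedamzud   (t→d between vowels (before a back vowel))
So the Ritunish cognate is 'fedamzud'.

fedamzud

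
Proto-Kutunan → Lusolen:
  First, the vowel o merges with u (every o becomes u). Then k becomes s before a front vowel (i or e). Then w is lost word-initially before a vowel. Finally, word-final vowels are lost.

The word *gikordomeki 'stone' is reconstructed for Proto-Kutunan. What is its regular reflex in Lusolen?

gikurdumes

Lusolen: *gikordomeki > gikurdumeki > gikurdumesi > gikurdumes  (by vowel merger, palatalisation, apocope)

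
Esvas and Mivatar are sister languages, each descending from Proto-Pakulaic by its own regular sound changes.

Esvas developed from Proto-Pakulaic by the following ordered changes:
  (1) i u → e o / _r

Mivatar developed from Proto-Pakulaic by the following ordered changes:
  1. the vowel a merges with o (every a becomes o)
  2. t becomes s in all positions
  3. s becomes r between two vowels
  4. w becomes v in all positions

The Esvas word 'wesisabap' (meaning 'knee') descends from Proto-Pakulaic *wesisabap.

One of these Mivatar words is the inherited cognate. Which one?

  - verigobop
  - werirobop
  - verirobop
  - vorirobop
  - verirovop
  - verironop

Mivatar: *wesisabap > wesisobop > werirobop > verirobop  (by vowel merger, rhotacism, unconditioned shift)
Among the options, 'verirobop' alone shows every Mivatar change applied in order.

verirobop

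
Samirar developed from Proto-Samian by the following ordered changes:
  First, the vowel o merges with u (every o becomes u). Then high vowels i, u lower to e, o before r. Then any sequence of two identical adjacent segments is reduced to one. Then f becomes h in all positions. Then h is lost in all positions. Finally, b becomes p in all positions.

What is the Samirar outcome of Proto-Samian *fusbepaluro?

Samirar: start from *fusbepaluro.
  rule 1 (vowel merger): fusbepaluro → fusbepaluru
  rule 2 (pre-rhotic lowering): fusbepaluru → fusbepaloru
  rule 3: no change — fusbepaloru
  rule 4 (unconditioned shift): fusbepaloru → husbepaloru
  rule 5 (h-loss): husbepaloru → usbepaloru
  rule 6 (unconditioned shift): usbepaloru → uspepaloru
  ⇒ Samirar uspepaloru

uspepaloru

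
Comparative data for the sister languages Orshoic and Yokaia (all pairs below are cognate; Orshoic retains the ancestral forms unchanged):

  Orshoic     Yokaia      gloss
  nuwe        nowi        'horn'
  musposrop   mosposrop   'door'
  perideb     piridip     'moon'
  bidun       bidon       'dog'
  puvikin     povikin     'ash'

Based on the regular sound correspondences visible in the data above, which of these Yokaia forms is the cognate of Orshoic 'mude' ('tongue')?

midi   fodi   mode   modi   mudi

nuwe ~ nowi, musposrop ~ mosposrop — Orshoic u corresponds to Yokaia o after a consonant, before a consonant other than r, m, n, p, b, f, v.
nuwe ~ nowi — Orshoic e corresponds to Yokaia i word-finally.
Applying these to Orshoic 'mude':
  mude → mode   (u→o after a consonant, before a consonant other than r, m, n, p, b, f, v)
  mode → modi   (e→i word-finally)
So the Yokaia cognate is 'modi'.

modi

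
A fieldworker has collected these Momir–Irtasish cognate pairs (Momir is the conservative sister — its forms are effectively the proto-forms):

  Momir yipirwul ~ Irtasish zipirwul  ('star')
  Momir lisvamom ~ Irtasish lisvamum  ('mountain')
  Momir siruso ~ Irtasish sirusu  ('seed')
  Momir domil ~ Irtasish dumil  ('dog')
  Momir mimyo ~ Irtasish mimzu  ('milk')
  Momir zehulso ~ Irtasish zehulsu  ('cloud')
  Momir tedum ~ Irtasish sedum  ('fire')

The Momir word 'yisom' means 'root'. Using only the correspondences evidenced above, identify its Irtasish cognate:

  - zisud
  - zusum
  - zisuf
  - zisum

zisum

yipirwul ~ zipirwul — Momir y corresponds to Irtasish z word-initially before a front vowel.
lisvamom ~ lisvamum, domil ~ dumil — Momir o corresponds to Irtasish u after a consonant, before a nasal.
Applying these to Momir 'yisom':
  yisom → zisom   (y→z word-initially before a front vowel)
  zisom → zisum   (o→u after a consonant, before a nasal)
So the Irtasish cognate is 'zisum'.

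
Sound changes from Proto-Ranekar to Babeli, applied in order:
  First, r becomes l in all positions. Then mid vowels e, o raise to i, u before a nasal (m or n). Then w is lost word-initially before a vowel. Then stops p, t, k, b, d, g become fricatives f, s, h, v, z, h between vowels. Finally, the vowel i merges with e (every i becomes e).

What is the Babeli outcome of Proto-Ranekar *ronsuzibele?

lunsuzevele

Babeli: *ronsuzibele
  ronsuzibele → lonsuzibele   [unconditioned shift]
  lonsuzibele → lunsuzibele   [pre-nasal raising]
  lunsuzibele (rule 3 does not apply)
  lunsuzibele → lunsuzivele   [intervocalic lenition]
  lunsuzivele → lunsuzevele   [vowel merger]
  giving Babeli lunsuzevele.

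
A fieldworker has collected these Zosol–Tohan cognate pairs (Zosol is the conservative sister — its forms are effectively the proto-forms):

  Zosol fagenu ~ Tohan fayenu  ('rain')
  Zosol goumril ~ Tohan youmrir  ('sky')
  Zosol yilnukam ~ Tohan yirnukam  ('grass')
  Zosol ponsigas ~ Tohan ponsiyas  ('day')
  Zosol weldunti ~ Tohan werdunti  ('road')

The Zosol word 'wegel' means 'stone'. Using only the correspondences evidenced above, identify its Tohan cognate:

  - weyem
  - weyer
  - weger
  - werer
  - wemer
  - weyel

weyer

fagenu ~ fayenu — Zosol g corresponds to Tohan y between vowels (before a front vowel).
goumril ~ youmrir — Zosol l corresponds to Tohan r word-finally.
Applying these to Zosol 'wegel':
  wegel → weyel   (g→y between vowels (before a front vowel))
  weyel → weyer   (l→r word-finally)
So the Tohan cognate is 'weyer'.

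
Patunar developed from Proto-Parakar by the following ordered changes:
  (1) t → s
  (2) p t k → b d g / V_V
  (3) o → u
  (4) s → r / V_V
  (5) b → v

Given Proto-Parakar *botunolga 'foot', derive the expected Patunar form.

vurunulga

Patunar: *botunolga > bosunolga > busunulga > burunulga > vurunulga  (by unconditioned shift, vowel merger, rhotacism, unconditioned shift)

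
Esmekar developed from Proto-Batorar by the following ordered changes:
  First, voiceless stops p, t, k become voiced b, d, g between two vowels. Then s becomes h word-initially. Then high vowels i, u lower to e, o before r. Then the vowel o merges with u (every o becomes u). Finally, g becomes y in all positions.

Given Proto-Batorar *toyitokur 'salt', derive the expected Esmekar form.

tuyiduyur

Esmekar: *toyitokur
  toyitokur → toyidogur   [intervocalic voicing]
  toyidogur (rule 2 does not apply)
  toyidogur → toyidogor   [pre-rhotic lowering]
  toyidogor → tuyidugur   [vowel merger]
  tuyidugur → tuyiduyur   [unconditioned shift]
  giving Esmekar tuyiduyur.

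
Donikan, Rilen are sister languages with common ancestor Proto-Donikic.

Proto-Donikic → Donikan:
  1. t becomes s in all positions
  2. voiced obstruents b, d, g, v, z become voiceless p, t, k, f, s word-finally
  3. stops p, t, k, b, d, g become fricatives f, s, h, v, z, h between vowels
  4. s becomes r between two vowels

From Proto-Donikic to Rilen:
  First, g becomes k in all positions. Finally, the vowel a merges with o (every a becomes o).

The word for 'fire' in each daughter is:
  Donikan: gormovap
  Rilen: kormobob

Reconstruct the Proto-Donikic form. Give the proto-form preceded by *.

Position 6: Donikan has v, Rilen has b. Rilen preserves b here (none of its changes turn any other segment into b), so the proto-segment is *b.
Position 8: Donikan has p, Rilen has b. Rilen preserves b here (none of its changes turn any other segment into b), so the proto-segment is *b.
Position 1: Donikan has g, Rilen has k. Donikan preserves g here (none of its changes turn any other segment into g), so the proto-segment is *g.
Verify the candidate proto-form against each daughter:
Donikan: start from *gormobab.
  rule 1: no change — gormobab
  rule 2 (final devoicing): gormobab → gormobap
  rule 3 (intervocalic lenition): gormobap → gormovap
  rule 4: no change — gormovap
  ⇒ Donikan gormovap
Rilen: *gormobab > kormobab > kormobob  (by unconditioned shift, vowel merger)
Only *gormobab yields all of Donikan gormovap, Rilen kormobob.

*gormobab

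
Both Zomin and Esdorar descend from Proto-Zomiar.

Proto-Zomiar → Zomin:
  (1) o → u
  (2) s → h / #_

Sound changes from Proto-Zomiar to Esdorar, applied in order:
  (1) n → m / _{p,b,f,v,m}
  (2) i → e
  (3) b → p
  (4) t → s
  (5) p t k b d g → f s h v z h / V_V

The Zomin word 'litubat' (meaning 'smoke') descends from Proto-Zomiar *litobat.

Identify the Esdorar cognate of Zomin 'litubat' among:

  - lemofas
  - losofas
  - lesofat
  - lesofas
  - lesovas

Esdorar: *litobat
  litobat (rule 1 does not apply)
  litobat → letobat   [vowel merger]
  letobat → letopat   [unconditioned shift]
  letopat → lesopas   [unconditioned shift]
  lesopas → lesofas   [intervocalic lenition]
  giving Esdorar lesofas.

lesofas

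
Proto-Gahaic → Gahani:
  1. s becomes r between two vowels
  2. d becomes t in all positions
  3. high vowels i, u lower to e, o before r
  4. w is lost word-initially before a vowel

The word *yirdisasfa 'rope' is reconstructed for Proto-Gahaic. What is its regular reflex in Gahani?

yerterasfa

Gahani: start from *yirdisasfa.
  rule 1 (rhotacism): yirdisasfa → yirdirasfa
  rule 2 (unconditioned shift): yirdirasfa → yirtirasfa
  rule 3 (pre-rhotic lowering): yirtirasfa → yerterasfa
  rule 4: no change — yerterasfa
  ⇒ Gahani yerterasfa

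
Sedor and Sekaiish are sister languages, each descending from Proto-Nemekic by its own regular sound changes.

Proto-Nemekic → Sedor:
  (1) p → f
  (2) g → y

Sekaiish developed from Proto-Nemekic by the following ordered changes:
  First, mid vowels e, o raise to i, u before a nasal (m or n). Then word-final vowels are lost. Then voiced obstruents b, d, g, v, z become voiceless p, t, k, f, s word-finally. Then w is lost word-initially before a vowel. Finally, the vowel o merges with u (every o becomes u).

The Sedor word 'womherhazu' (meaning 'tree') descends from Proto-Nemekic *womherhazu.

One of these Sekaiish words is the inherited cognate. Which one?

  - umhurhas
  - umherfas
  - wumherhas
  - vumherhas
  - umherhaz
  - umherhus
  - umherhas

Sekaiish: *womherhazu > wumherhazu > wumherhaz > wumherhas > umherhas  (by pre-nasal raising, apocope, final devoicing, glide loss)
Only 'umherhas' matches the regular Sekaiish development of *womherhazu.

umherhas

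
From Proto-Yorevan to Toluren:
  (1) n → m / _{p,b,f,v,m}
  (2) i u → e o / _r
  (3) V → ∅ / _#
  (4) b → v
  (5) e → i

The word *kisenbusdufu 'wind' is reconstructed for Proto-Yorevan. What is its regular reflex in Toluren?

Toluren: start from *kisenbusdufu.
  rule 1 (nasal place assimilation): kisenbusdufu → kisembusdufu
  rule 2: no change — kisembusdufu
  rule 3 (apocope): kisembusdufu → kisembusduf
  rule 4 (unconditioned shift): kisembusduf → kisemvusduf
  rule 5 (vowel merger): kisemvusduf → kisimvusduf
  ⇒ Toluren kisimvusduf

kisimvusduf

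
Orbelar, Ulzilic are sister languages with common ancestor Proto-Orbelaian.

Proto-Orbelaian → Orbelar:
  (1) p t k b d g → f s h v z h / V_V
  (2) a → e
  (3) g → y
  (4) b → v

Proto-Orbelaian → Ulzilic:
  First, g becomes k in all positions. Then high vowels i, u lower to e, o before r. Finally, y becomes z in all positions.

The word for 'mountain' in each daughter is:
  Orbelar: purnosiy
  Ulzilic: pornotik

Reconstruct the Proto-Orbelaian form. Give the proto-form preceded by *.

Position 6: Orbelar has s, Ulzilic has t. Ulzilic preserves t here (none of its changes turn any other segment into t), so the proto-segment is *t.
Position 2: Orbelar has u, Ulzilic has o. Orbelar preserves u here (none of its changes turn any other segment into u), so the proto-segment is *u.
Position 8: Orbelar has y, Ulzilic has k. Taking the neighbouring segments as reconstructed: Orbelar y could go back to *g or *y; Ulzilic k could go back to *k or *g — the one source consistent with every daughter is *g.
Verify the candidate proto-form against each daughter:
Orbelar: *purnotig
  purnotig → purnosig   [intervocalic lenition]
  purnosig (rule 2 does not apply)
  purnosig → purnosiy   [unconditioned shift]
  purnosiy (rule 4 does not apply)
  giving Orbelar purnosiy.
Ulzilic: start from *purnotig.
  rule 1 (unconditioned shift): purnotig → purnotik
  rule 2 (pre-rhotic lowering): purnotik → pornotik
  rule 3: no change — pornotik
  ⇒ Ulzilic pornotik
*purnotig is the unique common source.

*purnotig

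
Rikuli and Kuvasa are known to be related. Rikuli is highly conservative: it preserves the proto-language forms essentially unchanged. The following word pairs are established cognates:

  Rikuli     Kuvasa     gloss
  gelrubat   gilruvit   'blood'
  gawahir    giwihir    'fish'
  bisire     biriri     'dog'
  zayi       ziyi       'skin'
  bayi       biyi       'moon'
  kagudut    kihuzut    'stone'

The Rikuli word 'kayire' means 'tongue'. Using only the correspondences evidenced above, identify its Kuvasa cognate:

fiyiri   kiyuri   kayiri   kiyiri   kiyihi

kiyiri

gelrubat ~ gilruvit, gawahir ~ giwihir — Rikuli a corresponds to Kuvasa i after a consonant, before a consonant other than r, m, n, p, b, f, v.
bisire ~ biriri — Rikuli e corresponds to Kuvasa i word-finally.
Applying these to Rikuli 'kayire':
  kayire → kiyire   (a→i after a consonant, before a consonant other than r, m, n, p, b, f, v)
  kiyire → kiyiri   (e→i word-finally)
So the Kuvasa cognate is 'kiyiri'.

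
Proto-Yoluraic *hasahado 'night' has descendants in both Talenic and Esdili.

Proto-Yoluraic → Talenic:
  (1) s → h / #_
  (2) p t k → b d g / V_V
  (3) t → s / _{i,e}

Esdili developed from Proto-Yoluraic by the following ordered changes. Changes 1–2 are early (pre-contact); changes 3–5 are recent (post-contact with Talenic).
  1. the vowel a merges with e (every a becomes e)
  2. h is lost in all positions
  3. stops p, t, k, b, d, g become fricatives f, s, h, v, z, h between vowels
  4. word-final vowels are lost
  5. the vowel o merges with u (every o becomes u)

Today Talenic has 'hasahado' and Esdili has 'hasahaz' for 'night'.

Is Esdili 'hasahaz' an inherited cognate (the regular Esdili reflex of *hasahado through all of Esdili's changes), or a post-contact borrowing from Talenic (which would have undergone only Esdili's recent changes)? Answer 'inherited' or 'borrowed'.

borrowed

If inherited, *hasahado would pass through all of Esdili's changes:
Esdili: *hasahado > hesehedo > eseedo > eseezo > eseez  (by vowel merger, h-loss, intervocalic lenition, apocope)
If borrowed from Talenic 'hasahado' after the early changes, it would undergo only the recent ones:
  rule 3 (intervocalic lenition): hasahado → hasahazo
  rule 4 (apocope): hasahazo → hasahaz
  rule 5 (vowel merger): no change (hasahaz)
  ⇒ as a loan: hasahaz
Esdili 'hasahaz' matches the loan outcome 'hasahaz', not the inherited 'eseez' — it skipped the early Esdili changes, so it was borrowed from Talenic.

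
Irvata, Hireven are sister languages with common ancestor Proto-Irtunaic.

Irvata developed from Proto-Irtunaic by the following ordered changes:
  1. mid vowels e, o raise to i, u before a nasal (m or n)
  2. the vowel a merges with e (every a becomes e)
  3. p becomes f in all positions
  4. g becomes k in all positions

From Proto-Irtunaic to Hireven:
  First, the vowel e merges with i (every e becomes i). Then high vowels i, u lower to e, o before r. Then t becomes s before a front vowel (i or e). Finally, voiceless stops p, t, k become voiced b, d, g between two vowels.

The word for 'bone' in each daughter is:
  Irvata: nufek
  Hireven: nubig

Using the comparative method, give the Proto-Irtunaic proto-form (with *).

*nupeg

Position 4: Irvata has e, Hireven has i. Taking the neighbouring segments as reconstructed: Irvata e could go back to *a or *e; Hireven i could go back to *e or *i — the one source consistent with every daughter is *e.
Position 3: Irvata has f, Hireven has b. Taking the neighbouring segments as reconstructed: Irvata f could go back to *p or *f; Hireven b could go back to *p or *b — the one source consistent with every daughter is *p.
Verify the candidate proto-form against each daughter:
Irvata: *nupeg > nufeg > nufek  (by unconditioned shift, unconditioned shift)
Hireven: *nupeg
  nupeg → nupig   [vowel merger]
  nupig (rule 2 does not apply)
  nupig (rule 3 does not apply)
  nupig → nubig   [intervocalic voicing]
  giving Hireven nubig.
No other proto-form is consistent with every reflex, so the reconstruction is *nupeg.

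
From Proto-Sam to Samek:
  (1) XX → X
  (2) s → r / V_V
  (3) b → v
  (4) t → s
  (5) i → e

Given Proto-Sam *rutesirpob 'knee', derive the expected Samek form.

Samek: *rutesirpob
  rutesirpob (rule 1 does not apply)
  rutesirpob → ruterirpob   [rhotacism]
  ruterirpob → ruterirpov   [unconditioned shift]
  ruterirpov → ruserirpov   [unconditioned shift]
  ruserirpov → rusererpov   [vowel merger]
  giving Samek rusererpov.

rusererpov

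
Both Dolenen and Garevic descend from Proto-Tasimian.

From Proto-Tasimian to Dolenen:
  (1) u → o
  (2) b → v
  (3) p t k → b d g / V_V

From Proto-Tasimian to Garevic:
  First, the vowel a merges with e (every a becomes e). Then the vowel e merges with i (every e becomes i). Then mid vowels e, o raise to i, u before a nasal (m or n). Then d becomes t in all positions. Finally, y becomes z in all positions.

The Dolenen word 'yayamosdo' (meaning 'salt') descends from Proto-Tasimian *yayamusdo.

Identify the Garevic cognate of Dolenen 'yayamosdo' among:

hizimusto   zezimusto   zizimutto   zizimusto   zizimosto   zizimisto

Garevic: *yayamusdo > yeyemusdo > yiyimusdo > yiyimusto > zizimusto  (by vowel merger, vowel merger, unconditioned shift, unconditioned shift)
Only 'zizimusto' matches the regular Garevic development of *yayamusdo.

zizimusto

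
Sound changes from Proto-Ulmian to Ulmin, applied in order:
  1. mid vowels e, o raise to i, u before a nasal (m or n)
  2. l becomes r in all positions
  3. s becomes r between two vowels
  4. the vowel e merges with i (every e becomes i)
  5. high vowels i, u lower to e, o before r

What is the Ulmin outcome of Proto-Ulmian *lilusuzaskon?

reroruzaskun

Ulmin: start from *lilusuzaskon.
  rule 1 (pre-nasal raising): lilusuzaskon → lilusuzaskun
  rule 2 (unconditioned shift): lilusuzaskun → rirusuzaskun
  rule 3 (rhotacism): rirusuzaskun → riruruzaskun
  rule 4: no change — riruruzaskun
  rule 5 (pre-rhotic lowering): riruruzaskun → reroruzaskun
  ⇒ Ulmin reroruzaskun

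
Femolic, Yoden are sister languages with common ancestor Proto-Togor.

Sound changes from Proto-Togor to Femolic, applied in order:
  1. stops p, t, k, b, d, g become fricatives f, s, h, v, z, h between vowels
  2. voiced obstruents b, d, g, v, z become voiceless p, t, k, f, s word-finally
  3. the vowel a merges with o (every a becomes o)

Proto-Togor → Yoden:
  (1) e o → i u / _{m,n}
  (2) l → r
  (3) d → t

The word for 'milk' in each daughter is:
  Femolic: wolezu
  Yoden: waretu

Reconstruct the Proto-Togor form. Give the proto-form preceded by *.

*waledu

Position 2: Femolic has o, Yoden has a. Yoden preserves a here (none of its changes turn any other segment into a), so the proto-segment is *a.
Position 5: Femolic has z, Yoden has t. Taking the neighbouring segments as reconstructed: Femolic z could go back to *d or *z; Yoden t could go back to *t or *d — the one source consistent with every daughter is *d.
Verify the candidate proto-form against each daughter:
Femolic: start from *waledu.
  rule 1 (intervocalic lenition): waledu → walezu
  rule 2: no change — walezu
  rule 3 (vowel merger): walezu → wolezu
  ⇒ Femolic wolezu
Yoden: *waledu > waredu > waretu  (by unconditioned shift, unconditioned shift)
Only *waledu yields all of Femolic wolezu, Yoden waretu.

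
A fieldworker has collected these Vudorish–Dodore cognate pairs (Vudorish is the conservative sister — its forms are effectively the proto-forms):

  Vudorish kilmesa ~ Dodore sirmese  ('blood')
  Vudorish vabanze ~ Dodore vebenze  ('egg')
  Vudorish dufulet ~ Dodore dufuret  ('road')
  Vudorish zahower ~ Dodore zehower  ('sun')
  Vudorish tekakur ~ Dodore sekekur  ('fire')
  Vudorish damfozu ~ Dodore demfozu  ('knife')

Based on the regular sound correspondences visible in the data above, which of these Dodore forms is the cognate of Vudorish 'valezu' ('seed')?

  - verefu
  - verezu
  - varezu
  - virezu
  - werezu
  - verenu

verezu

zahower ~ zehower, tekakur ~ sekekur — Vudorish a corresponds to Dodore e after a consonant, before a consonant other than r, m, n, p, b, f, v.
dufulet ~ dufuret — Vudorish l corresponds to Dodore r between vowels (before a front vowel).
Applying these to Vudorish 'valezu':
  valezu → velezu   (a→e after a consonant, before a consonant other than r, m, n, p, b, f, v)
  velezu → verezu   (l→r between vowels (before a front vowel))
So the Dodore cognate is 'verezu'.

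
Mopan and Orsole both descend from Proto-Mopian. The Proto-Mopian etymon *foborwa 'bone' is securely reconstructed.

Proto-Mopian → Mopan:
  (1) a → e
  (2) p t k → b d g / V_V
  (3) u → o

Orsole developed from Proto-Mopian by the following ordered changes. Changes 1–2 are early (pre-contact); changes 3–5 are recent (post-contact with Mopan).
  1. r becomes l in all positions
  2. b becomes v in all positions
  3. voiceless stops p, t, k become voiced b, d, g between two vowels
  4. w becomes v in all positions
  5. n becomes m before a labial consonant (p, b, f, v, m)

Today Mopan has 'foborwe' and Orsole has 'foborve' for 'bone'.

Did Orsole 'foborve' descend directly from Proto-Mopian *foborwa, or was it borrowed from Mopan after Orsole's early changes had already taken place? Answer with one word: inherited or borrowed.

If inherited, *foborwa would pass through all of Orsole's changes:
Orsole: *foborwa > fobolwa > fovolwa > fovolva  (by unconditioned shift, unconditioned shift, unconditioned shift)
If borrowed from Mopan 'foborwe' after the early changes, it would undergo only the recent ones:
  rule 3 (intervocalic voicing): no change (foborwe)
  rule 4 (unconditioned shift): foborwe → foborve
  rule 5 (nasal place assimilation): no change (foborve)
  ⇒ as a loan: foborve
Orsole 'foborve' matches the loan outcome 'foborve', not the inherited 'fovolva' — it skipped the early Orsole changes, so it was borrowed from Mopan.

borrowed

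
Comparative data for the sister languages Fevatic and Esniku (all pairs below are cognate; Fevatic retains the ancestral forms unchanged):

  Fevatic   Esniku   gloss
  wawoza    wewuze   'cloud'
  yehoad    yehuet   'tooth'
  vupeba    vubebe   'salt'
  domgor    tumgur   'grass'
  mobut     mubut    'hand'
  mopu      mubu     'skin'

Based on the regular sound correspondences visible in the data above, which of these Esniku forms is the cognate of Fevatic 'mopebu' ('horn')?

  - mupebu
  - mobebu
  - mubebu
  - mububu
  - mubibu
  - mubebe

mubebu

mopu ~ mubu — Fevatic o corresponds to Esniku u after a consonant, before a labial obstruent.
vupeba ~ vubebe — Fevatic p corresponds to Esniku b between vowels (before a front vowel).
Applying these to Fevatic 'mopebu':
  mopebu → mupebu   (o→u after a consonant, before a labial obstruent)
  mupebu → mubebu   (p→b between vowels (before a front vowel))
So the Esniku cognate is 'mubebu'.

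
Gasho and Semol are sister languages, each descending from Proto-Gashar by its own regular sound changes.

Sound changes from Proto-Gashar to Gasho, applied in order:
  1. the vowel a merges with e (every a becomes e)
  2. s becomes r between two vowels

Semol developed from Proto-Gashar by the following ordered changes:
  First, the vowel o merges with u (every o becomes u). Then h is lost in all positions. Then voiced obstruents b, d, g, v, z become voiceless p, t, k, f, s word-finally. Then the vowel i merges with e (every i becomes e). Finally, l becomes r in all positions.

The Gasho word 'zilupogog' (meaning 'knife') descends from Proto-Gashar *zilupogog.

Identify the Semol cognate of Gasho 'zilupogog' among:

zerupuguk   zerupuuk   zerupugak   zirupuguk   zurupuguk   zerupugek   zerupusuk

Semol: *zilupogog
  zilupogog → zilupugug   [vowel merger]
  zilupugug (rule 2 does not apply)
  zilupugug → zilupuguk   [final devoicing]
  zilupuguk → zelupuguk   [vowel merger]
  zelupuguk → zerupuguk   [unconditioned shift]
  giving Semol zerupuguk.
The other candidates each miss or misapply at least one Semol change.

zerupuguk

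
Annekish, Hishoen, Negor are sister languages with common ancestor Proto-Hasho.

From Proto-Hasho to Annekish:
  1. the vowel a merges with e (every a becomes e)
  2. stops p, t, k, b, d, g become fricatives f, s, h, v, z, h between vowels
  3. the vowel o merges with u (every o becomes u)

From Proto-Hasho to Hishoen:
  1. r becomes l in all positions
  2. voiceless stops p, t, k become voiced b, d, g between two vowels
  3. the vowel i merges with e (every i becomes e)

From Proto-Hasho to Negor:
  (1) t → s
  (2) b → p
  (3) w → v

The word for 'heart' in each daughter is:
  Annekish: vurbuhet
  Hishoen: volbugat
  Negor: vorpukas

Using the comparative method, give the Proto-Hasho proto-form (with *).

Position 8: Annekish has t, Hishoen has t, Negor has s. Annekish preserves t here (none of its changes turn any other segment into t), so the proto-segment is *t.
Position 3: Annekish has r, Hishoen has l, Negor has r. Annekish preserves r here (none of its changes turn any other segment into r), so the proto-segment is *r.
Position 4: Annekish has b, Hishoen has b, Negor has p. Annekish preserves b here (none of its changes turn any other segment into b), so the proto-segment is *b.
Continuing position by position gives *vorbukat; check it forward:
Annekish: start from *vorbukat.
  rule 1 (vowel merger): vorbukat → vorbuket
  rule 2 (intervocalic lenition): vorbuket → vorbuhet
  rule 3 (vowel merger): vorbuhet → vurbuhet
  ⇒ Annekish vurbuhet
Hishoen: start from *vorbukat.
  rule 1 (unconditioned shift): vorbukat → volbukat
  rule 2 (intervocalic voicing): volbukat → volbugat
  rule 3: no change — volbugat
  ⇒ Hishoen volbugat
Negor: start from *vorbukat.
  rule 1 (unconditioned shift): vorbukat → vorbukas
  rule 2 (unconditioned shift): vorbukas → vorpukas
  rule 3: no change — vorpukas
  ⇒ Negor vorpukas
Only *vorbukat yields all of Annekish vurbuhet, Hishoen volbugat, Negor vorpukas.

*vorbukat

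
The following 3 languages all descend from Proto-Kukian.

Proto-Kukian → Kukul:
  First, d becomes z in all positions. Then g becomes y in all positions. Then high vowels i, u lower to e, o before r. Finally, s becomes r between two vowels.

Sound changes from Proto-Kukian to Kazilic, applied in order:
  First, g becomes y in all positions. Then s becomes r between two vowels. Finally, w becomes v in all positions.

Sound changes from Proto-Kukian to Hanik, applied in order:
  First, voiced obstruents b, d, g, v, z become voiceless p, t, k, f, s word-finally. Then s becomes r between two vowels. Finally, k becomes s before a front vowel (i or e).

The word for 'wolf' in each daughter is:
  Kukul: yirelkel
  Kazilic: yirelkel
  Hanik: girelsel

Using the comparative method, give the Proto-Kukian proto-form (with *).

Position 6: Kukul has k, Kazilic has k, Hanik has s. Kukul preserves k here (none of its changes turn any other segment into k), so the proto-segment is *k.
Position 1: Kukul has y, Kazilic has y, Hanik has g. Hanik preserves g here (none of its changes turn any other segment into g), so the proto-segment is *g.
The remaining positions agree across the daughters. Check the candidate against every language:
Kukul: *giselkel
  giselkel (rule 1 does not apply)
  giselkel → yiselkel   [unconditioned shift]
  yiselkel (rule 3 does not apply)
  yiselkel → yirelkel   [rhotacism]
  giving Kukul yirelkel.
Kazilic: *giselkel
  giselkel → yiselkel   [unconditioned shift]
  yiselkel → yirelkel   [rhotacism]
  yirelkel (rule 3 does not apply)
  giving Kazilic yirelkel.
Hanik: *giselkel
  giselkel (rule 1 does not apply)
  giselkel → girelkel   [rhotacism]
  girelkel → girelsel   [palatalisation]
  giving Hanik girelsel.
No other proto-form is consistent with every reflex, so the reconstruction is *giselkel.

*giselkel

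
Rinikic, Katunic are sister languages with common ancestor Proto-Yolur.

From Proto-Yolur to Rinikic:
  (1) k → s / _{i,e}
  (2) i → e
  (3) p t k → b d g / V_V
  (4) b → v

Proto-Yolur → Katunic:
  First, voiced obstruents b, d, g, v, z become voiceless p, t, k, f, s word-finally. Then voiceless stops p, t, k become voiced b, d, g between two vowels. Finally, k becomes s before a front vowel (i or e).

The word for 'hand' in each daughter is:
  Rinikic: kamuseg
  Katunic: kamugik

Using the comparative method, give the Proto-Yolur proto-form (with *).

*kamukig

Position 7: Rinikic has g, Katunic has k. Taking the neighbouring segments as reconstructed: Rinikic g can only go back to *g; Katunic k could go back to *k or *g — the one source consistent with every daughter is *g.
Position 5: Rinikic has s, Katunic has g. Taking the neighbouring segments as reconstructed: Rinikic s could go back to *k or *s; Katunic g could go back to *k or *g — the one source consistent with every daughter is *k.
This points to *kamukig. Verify forward in each daughter:
Rinikic: *kamukig
  kamukig → kamusig   [palatalisation]
  kamusig → kamuseg   [vowel merger]
  kamuseg (rule 3 does not apply)
  kamuseg (rule 4 does not apply)
  giving Rinikic kamuseg.
Katunic: start from *kamukig.
  rule 1 (final devoicing): kamukig → kamukik
  rule 2 (intervocalic voicing): kamukik → kamugik
  rule 3: no change — kamugik
  ⇒ Katunic kamugik
No other proto-form is consistent with every reflex, so the reconstruction is *kamukig.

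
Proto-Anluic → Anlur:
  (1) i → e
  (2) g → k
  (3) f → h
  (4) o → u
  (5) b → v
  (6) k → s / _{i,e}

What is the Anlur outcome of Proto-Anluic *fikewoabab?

hesewuavav

Anlur: *fikewoabab > fekewoabab > hekewoabab > hekewuabab > hekewuavav > hesewuavav  (by vowel merger, unconditioned shift, vowel merger, unconditioned shift, palatalisation)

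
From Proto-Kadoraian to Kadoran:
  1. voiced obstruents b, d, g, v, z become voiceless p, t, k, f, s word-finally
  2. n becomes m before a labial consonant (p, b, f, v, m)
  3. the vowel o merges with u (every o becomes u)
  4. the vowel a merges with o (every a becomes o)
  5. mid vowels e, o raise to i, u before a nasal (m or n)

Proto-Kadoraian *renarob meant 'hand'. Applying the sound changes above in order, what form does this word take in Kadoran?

Kadoran: start from *renarob.
  rule 1 (final devoicing): renarob → renarop
  rule 2: no change — renarop
  rule 3 (vowel merger): renarop → renarup
  rule 4 (vowel merger): renarup → renorup
  rule 5 (pre-nasal raising): renorup → rinorup
  ⇒ Kadoran rinorup

rinorup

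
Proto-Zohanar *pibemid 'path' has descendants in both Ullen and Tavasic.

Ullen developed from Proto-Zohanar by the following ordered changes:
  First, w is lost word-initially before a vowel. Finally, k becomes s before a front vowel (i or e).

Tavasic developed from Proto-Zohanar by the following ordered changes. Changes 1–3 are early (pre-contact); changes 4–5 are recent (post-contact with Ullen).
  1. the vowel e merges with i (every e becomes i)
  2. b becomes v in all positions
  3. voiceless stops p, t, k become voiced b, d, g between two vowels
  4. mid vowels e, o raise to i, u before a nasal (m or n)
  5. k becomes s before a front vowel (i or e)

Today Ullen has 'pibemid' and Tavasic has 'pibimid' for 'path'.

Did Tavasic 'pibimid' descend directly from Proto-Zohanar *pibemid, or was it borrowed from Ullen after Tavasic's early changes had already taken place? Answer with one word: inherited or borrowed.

borrowed

If inherited, *pibemid would pass through all of Tavasic's changes:
Tavasic: start from *pibemid.
  rule 1 (vowel merger): pibemid → pibimid
  rule 2 (unconditioned shift): pibimid → pivimid
  rule 3: no change — pivimid
  rule 4: no change — pivimid
  rule 5: no change — pivimid
  ⇒ Tavasic pivimid
If borrowed from Ullen 'pibemid' after the early changes, it would undergo only the recent ones:
  rule 4 (pre-nasal raising): pibemid → pibimid
  rule 5 (palatalisation): no change (pibimid)
  ⇒ as a loan: pibimid
Tavasic 'pibimid' matches the loan outcome 'pibimid', not the inherited 'pivimid' — it skipped the early Tavasic changes, so it was borrowed from Ullen.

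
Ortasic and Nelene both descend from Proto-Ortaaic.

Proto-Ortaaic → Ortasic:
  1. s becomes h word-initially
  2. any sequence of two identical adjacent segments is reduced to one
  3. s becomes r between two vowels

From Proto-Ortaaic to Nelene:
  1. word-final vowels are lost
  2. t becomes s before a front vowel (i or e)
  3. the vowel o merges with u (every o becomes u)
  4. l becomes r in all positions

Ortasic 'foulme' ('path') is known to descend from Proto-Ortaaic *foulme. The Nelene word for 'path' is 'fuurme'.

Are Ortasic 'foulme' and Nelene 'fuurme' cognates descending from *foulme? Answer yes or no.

Derive the expected Nelene reflex of *foulme:
Nelene: *foulme
  foulme → foulm   [apocope]
  foulm (rule 2 does not apply)
  foulm → fuulm   [vowel merger]
  fuulm → fuurm   [unconditioned shift]
  giving Nelene fuurm.
The regular Nelene reflex would be 'fuurm', but the attested form is 'fuurme'. The correspondence is irregular, so they are not cognates (the Nelene form has a different source).

no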